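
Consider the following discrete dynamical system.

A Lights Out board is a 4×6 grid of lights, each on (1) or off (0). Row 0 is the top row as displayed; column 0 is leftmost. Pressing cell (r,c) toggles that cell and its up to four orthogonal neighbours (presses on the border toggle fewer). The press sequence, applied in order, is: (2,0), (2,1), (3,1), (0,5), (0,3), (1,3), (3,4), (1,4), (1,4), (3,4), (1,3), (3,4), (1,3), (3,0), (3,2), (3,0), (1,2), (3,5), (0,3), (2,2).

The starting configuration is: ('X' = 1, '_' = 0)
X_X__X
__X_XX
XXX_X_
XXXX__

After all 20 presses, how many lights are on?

10

gen 0: X_X__X
__X_XX
XXX_X_
XXXX__
gen 1: X_X__X
X_X_XX
__X_X_
_XXX__
gen 2: X_X__X
XXX_XX
XX__X_
__XX__
gen 3: X_X__X
XXX_XX
X___X_
XX_X__
gen 4: X_X_X_
XXX_X_
X___X_
XX_X__
gen 5: X__X__
XXXXX_
X___X_
XX_X__
gen 6: X_____
XX____
X__XX_
XX_X__
gen 7: X_____
XX____
X__X__
XX__XX
gen 8: X___X_
XX_XXX
X__XX_
XX__XX
gen 9: X_____
XX____
X__X__
XX__XX
gen 10: X_____
XX____
X__XX_
XX_X__
gen 11: X__X__
XXXXX_
X___X_
XX_X__
gen 12: X__X__
XXXXX_
X_____
XX__XX
gen 13: X_____
XX____
X__X__
XX__XX
gen 14: X_____
XX____
___X__
____XX
gen 15: X_____
XX____
__XX__
_XXXXX
gen 16: X_____
XX____
X_XX__
X_XXXX
gen 17: X_X___
X_XX__
X__X__
X_XXXX
gen 18: X_X___
X_XX__
X__X_X
X_XX__
gen 19: X__XX_
X_X___
X__X_X
X_XX__
gen 20: X__XX_
X_____
XXX__X
X__X__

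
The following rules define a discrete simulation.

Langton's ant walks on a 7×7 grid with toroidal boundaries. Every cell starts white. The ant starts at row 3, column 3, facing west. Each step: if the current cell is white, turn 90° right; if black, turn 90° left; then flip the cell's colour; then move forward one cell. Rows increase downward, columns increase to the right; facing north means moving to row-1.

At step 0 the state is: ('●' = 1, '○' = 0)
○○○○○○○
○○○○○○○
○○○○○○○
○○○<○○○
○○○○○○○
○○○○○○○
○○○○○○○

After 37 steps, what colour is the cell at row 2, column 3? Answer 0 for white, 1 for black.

step 0: ○○○○○○○
○○○○○○○
○○○○○○○
○○○<○○○
○○○○○○○
○○○○○○○
○○○○○○○
step 1: ○○○○○○○
○○○○○○○
○○○^○○○
○○○●○○○
○○○○○○○
○○○○○○○
○○○○○○○
step 2: ○○○○○○○
○○○○○○○
○○○●>○○
○○○●○○○
○○○○○○○
○○○○○○○
○○○○○○○
step 3: ○○○○○○○
○○○○○○○
○○○●●○○
○○○●v○○
○○○○○○○
○○○○○○○
○○○○○○○
step 4: ○○○○○○○
○○○○○○○
○○○●●○○
○○○<●○○
○○○○○○○
○○○○○○○
○○○○○○○
step 5: ○○○○○○○
○○○○○○○
○○○●●○○
○○○○●○○
○○○v○○○
○○○○○○○
○○○○○○○
step 6: ○○○○○○○
○○○○○○○
○○○●●○○
○○○○●○○
○○<●○○○
○○○○○○○
○○○○○○○
step 7: ○○○○○○○
○○○○○○○
○○○●●○○
○○^○●○○
○○●●○○○
○○○○○○○
○○○○○○○
step 8: ○○○○○○○
○○○○○○○
○○○●●○○
○○●>●○○
○○●●○○○
○○○○○○○
○○○○○○○
step 9: ○○○○○○○
○○○○○○○
○○○●●○○
○○●●●○○
○○●v○○○
○○○○○○○
○○○○○○○
step 10: ○○○○○○○
○○○○○○○
○○○●●○○
○○●●●○○
○○●○>○○
○○○○○○○
○○○○○○○
step 11: ○○○○○○○
○○○○○○○
○○○●●○○
○○●●●○○
○○●○●○○
○○○○v○○
○○○○○○○
step 12: ○○○○○○○
○○○○○○○
○○○●●○○
○○●●●○○
○○●○●○○
○○○<●○○
○○○○○○○
step 13: ○○○○○○○
○○○○○○○
○○○●●○○
○○●●●○○
○○●^●○○
○○○●●○○
○○○○○○○
step 14: ○○○○○○○
○○○○○○○
○○○●●○○
○○●●●○○
○○●●>○○
○○○●●○○
○○○○○○○
step 15: ○○○○○○○
○○○○○○○
○○○●●○○
○○●●^○○
○○●●○○○
○○○●●○○
○○○○○○○
step 16: ○○○○○○○
○○○○○○○
○○○●●○○
○○●<○○○
○○●●○○○
○○○●●○○
○○○○○○○
step 17: ○○○○○○○
○○○○○○○
○○○●●○○
○○●○○○○
○○●v○○○
○○○●●○○
○○○○○○○
step 18: ○○○○○○○
○○○○○○○
○○○●●○○
○○●○○○○
○○●○>○○
○○○●●○○
○○○○○○○
step 19: ○○○○○○○
○○○○○○○
○○○●●○○
○○●○○○○
○○●○●○○
○○○●v○○
○○○○○○○
step 20: ○○○○○○○
○○○○○○○
○○○●●○○
○○●○○○○
○○●○●○○
○○○●○>○
○○○○○○○
step 21: ○○○○○○○
○○○○○○○
○○○●●○○
○○●○○○○
○○●○●○○
○○○●○●○
○○○○○v○
step 22: ○○○○○○○
○○○○○○○
○○○●●○○
○○●○○○○
○○●○●○○
○○○●○●○
○○○○<●○
step 23: ○○○○○○○
○○○○○○○
○○○●●○○
○○●○○○○
○○●○●○○
○○○●^●○
○○○○●●○
step 24: ○○○○○○○
○○○○○○○
○○○●●○○
○○●○○○○
○○●○●○○
○○○●●>○
○○○○●●○
step 25: ○○○○○○○
○○○○○○○
○○○●●○○
○○●○○○○
○○●○●^○
○○○●●○○
○○○○●●○
step 26: ○○○○○○○
○○○○○○○
○○○●●○○
○○●○○○○
○○●○●●>
○○○●●○○
○○○○●●○
step 27: ○○○○○○○
○○○○○○○
○○○●●○○
○○●○○○○
○○●○●●●
○○○●●○v
○○○○●●○
step 28: ○○○○○○○
○○○○○○○
○○○●●○○
○○●○○○○
○○●○●●●
○○○●●<●
○○○○●●○
step 29: ○○○○○○○
○○○○○○○
○○○●●○○
○○●○○○○
○○●○●^●
○○○●●●●
○○○○●●○
step 30: ○○○○○○○
○○○○○○○
○○○●●○○
○○●○○○○
○○●○<○●
○○○●●●●
○○○○●●○
step 31: ○○○○○○○
○○○○○○○
○○○●●○○
○○●○○○○
○○●○○○●
○○○●v●●
○○○○●●○
step 32: ○○○○○○○
○○○○○○○
○○○●●○○
○○●○○○○
○○●○○○●
○○○●○>●
○○○○●●○
step 33: ○○○○○○○
○○○○○○○
○○○●●○○
○○●○○○○
○○●○○^●
○○○●○○●
○○○○●●○
step 34: ○○○○○○○
○○○○○○○
○○○●●○○
○○●○○○○
○○●○○●>
○○○●○○●
○○○○●●○
step 35: ○○○○○○○
○○○○○○○
○○○●●○○
○○●○○○^
○○●○○●○
○○○●○○●
○○○○●●○
step 36: ○○○○○○○
○○○○○○○
○○○●●○○
>○●○○○●
○○●○○●○
○○○●○○●
○○○○●●○
step 37: ○○○○○○○
○○○○○○○
○○○●●○○
●○●○○○●
v○●○○●○
○○○●○○●
○○○○●●○

1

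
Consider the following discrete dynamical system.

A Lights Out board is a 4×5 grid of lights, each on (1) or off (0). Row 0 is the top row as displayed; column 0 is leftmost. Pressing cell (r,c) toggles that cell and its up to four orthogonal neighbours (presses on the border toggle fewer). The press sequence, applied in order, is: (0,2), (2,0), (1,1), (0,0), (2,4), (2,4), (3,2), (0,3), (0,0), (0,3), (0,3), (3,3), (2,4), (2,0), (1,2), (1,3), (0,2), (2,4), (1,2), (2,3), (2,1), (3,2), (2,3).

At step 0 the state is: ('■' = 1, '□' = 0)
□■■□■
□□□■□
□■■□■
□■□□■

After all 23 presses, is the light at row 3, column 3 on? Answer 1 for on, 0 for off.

1

step 0: □■■□■
□□□■□
□■■□■
□■□□■
step 1: □□□■■
□□■■□
□■■□■
□■□□■
step 2: □□□■■
■□■■□
■□■□■
■■□□■
step 3: □■□■■
□■□■□
■■■□■
■■□□■
step 4: ■□□■■
■■□■□
■■■□■
■■□□■
step 5: ■□□■■
■■□■■
■■■■□
■■□□□
step 6: ■□□■■
■■□■□
■■■□■
■■□□■
step 7: ■□□■■
■■□■□
■■□□■
■□■■■
step 8: ■□■□□
■■□□□
■■□□■
■□■■■
step 9: □■■□□
□■□□□
■■□□■
■□■■■
step 10: □■□■■
□■□■□
■■□□■
■□■■■
step 11: □■■□□
□■□□□
■■□□■
■□■■■
step 12: □■■□□
□■□□□
■■□■■
■□□□□
step 13: □■■□□
□■□□■
■■□□□
■□□□■
step 14: □■■□□
■■□□■
□□□□□
□□□□■
step 15: □■□□□
■□■■■
□□■□□
□□□□■
step 16: □■□■□
■□□□□
□□■■□
□□□□■
step 17: □□■□□
■□■□□
□□■■□
□□□□■
step 18: □□■□□
■□■□■
□□■□■
□□□□□
step 19: □□□□□
■■□■■
□□□□■
□□□□□
step 20: □□□□□
■■□□■
□□■■□
□□□■□
step 21: □□□□□
■□□□■
■■□■□
□■□■□
step 22: □□□□□
■□□□■
■■■■□
□□■□□
step 23: □□□□□
■□□■■
■■□□■
□□■■□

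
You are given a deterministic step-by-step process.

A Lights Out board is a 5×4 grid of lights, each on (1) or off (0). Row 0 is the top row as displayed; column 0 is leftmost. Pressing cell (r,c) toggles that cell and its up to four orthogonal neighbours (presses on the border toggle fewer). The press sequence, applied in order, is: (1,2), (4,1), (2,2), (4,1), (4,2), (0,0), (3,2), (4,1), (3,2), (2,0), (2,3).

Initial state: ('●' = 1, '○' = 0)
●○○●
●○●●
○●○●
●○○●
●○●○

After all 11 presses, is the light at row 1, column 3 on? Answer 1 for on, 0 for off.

step 0: ●○○●
●○●●
○●○●
●○○●
●○●○
step 1: ●○●●
●●○○
○●●●
●○○●
●○●○
step 2: ●○●●
●●○○
○●●●
●●○●
○●○○
step 3: ●○●●
●●●○
○○○○
●●●●
○●○○
step 4: ●○●●
●●●○
○○○○
●○●●
●○●○
step 5: ●○●●
●●●○
○○○○
●○○●
●●○●
step 6: ○●●●
○●●○
○○○○
●○○●
●●○●
step 7: ○●●●
○●●○
○○●○
●●●○
●●●●
step 8: ○●●●
○●●○
○○●○
●○●○
○○○●
step 9: ○●●●
○●●○
○○○○
●●○●
○○●●
step 10: ○●●●
●●●○
●●○○
○●○●
○○●●
step 11: ○●●●
●●●●
●●●●
○●○○
○○●●

1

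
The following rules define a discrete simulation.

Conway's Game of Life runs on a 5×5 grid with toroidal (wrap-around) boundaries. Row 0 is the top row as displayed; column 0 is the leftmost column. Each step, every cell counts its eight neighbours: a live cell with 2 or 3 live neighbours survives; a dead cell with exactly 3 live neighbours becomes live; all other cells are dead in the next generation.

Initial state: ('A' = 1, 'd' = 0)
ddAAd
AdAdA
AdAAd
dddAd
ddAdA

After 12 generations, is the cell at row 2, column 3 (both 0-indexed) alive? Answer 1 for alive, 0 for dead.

1

step 0: ddAAd
AdAdA
AdAAd
dddAd
ddAdA
step 1: AdAdd
Adddd
AdAdd
dAddd
ddAdA
step 2: AddAA
AdddA
Adddd
AAAAd
AdAAd
step 3: ddAdd
dAdAd
ddAAd
AddAd
ddddd
step 4: ddAdd
dAdAd
dAdAd
ddAAA
ddddd
step 5: ddAdd
dAdAd
AAddd
ddAAA
ddAdd
step 6: dAAAd
AAddd
AAddd
AdAAA
dAAdd
step 7: dddAd
ddddA
dddAd
dddAA
ddddd
step 8: ddddd
dddAA
dddAd
dddAA
dddAA
step 9: ddddd
dddAA
ddAdd
ddAdd
dddAA
step 10: ddddd
dddAd
ddAdd
ddAdd
dddAd
step 11: ddddd
ddddd
ddAAd
ddAAd
ddddd
step 12: ddddd
ddddd
ddAAd
ddAAd
ddddd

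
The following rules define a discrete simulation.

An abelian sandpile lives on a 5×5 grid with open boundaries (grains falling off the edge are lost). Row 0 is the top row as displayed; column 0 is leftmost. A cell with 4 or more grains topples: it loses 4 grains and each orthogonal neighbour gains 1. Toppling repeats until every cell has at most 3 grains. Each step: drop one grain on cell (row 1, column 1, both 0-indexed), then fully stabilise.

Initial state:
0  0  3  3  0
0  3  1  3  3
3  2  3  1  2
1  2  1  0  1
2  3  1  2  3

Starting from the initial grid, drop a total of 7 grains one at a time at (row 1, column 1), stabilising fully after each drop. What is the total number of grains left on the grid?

t=0: 0  0  3  3  0
0  3  1  3  3
3  2  3  1  2
1  2  1  0  1
2  3  1  2  3
t=1: 0  1  3  3  0
1  0  2  3  3
3  3  3  1  2
1  2  1  0  1
2  3  1  2  3
t=2: 0  1  3  3  0
1  1  2  3  3
3  3  3  1  2
1  2  1  0  1
2  3  1  2  3
t=3: 0  1  3  3  0
1  2  2  3  3
3  3  3  1  2
1  2  1  0  1
2  3  1  2  3
t=4: 0  1  3  3  0
1  3  2  3  3
3  3  3  1  2
1  2  1  0  1
2  3  1  2  3
t=5: 0  3  1  1  2
3  2  2  2  0
0  2  1  3  3
2  3  2  0  1
2  3  1  2  3
t=6: 0  3  1  1  2
3  3  2  2  0
0  2  1  3  3
2  3  2  0  1
2  3  1  2  3
t=7: 2  0  2  1  2
0  2  3  2  0
1  3  1  3  3
2  3  2  0  1
2  3  1  2  3

44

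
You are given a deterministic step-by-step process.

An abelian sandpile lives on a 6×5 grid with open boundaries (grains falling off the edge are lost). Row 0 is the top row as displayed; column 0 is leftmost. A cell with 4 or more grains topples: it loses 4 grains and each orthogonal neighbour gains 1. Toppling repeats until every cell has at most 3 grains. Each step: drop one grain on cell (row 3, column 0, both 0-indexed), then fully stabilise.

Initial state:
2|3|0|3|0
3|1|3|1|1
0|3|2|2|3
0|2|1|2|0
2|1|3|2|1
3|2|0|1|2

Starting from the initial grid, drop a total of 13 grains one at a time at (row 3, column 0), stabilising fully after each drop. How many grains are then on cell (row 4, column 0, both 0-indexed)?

3

0) 2|3|0|3|0
3|1|3|1|1
0|3|2|2|3
0|2|1|2|0
2|1|3|2|1
3|2|0|1|2
1) 2|3|0|3|0
3|1|3|1|1
0|3|2|2|3
1|2|1|2|0
2|1|3|2|1
3|2|0|1|2
2) 2|3|0|3|0
3|1|3|1|1
0|3|2|2|3
2|2|1|2|0
2|1|3|2|1
3|2|0|1|2
3) 2|3|0|3|0
3|1|3|1|1
0|3|2|2|3
3|2|1|2|0
2|1|3|2|1
3|2|0|1|2
4) 2|3|0|3|0
3|1|3|1|1
1|3|2|2|3
0|3|1|2|0
3|1|3|2|1
3|2|0|1|2
5) 2|3|0|3|0
3|1|3|1|1
1|3|2|2|3
1|3|1|2|0
3|1|3|2|1
3|2|0|1|2
6) 2|3|0|3|0
3|1|3|1|1
1|3|2|2|3
2|3|1|2|0
3|1|3|2|1
3|2|0|1|2
7) 2|3|0|3|0
3|1|3|1|1
1|3|2|2|3
3|3|1|2|0
3|1|3|2|1
3|2|0|1|2
8) 2|3|0|3|0
3|2|3|1|1
3|0|3|2|3
2|1|2|2|0
1|3|3|2|1
0|3|0|1|2
9) 2|3|0|3|0
3|2|3|1|1
3|0|3|2|3
3|1|2|2|0
1|3|3|2|1
0|3|0|1|2
10) 3|3|0|3|0
0|3|3|1|1
1|1|3|2|3
1|2|2|2|0
2|3|3|2|1
0|3|0|1|2
11) 3|3|0|3|0
0|3|3|1|1
1|1|3|2|3
2|2|2|2|0
2|3|3|2|1
0|3|0|1|2
12) 3|3|0|3|0
0|3|3|1|1
1|1|3|2|3
3|2|2|2|0
2|3|3|2|1
0|3|0|1|2
13) 3|3|0|3|0
0|3|3|1|1
2|1|3|2|3
0|3|2|2|0
3|3|3|2|1
0|3|0|1|2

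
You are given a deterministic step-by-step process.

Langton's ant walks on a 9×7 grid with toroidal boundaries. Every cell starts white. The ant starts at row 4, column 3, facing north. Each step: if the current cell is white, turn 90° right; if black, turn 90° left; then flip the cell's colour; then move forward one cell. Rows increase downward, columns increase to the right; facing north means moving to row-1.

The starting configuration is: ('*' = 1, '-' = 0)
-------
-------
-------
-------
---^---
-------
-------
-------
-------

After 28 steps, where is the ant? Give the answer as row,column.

6,1

gen 0: -------
-------
-------
-------
---^---
-------
-------
-------
-------
gen 1: -------
-------
-------
-------
---*>--
-------
-------
-------
-------
gen 2: -------
-------
-------
-------
---**--
----v--
-------
-------
-------
gen 3: -------
-------
-------
-------
---**--
---<*--
-------
-------
-------
gen 4: -------
-------
-------
-------
---^*--
---**--
-------
-------
-------
gen 5: -------
-------
-------
-------
--<-*--
---**--
-------
-------
-------
gen 6: -------
-------
-------
--^----
--*-*--
---**--
-------
-------
-------
gen 7: -------
-------
-------
--*>---
--*-*--
---**--
-------
-------
-------
gen 8: -------
-------
-------
--**---
--*v*--
---**--
-------
-------
-------
gen 9: -------
-------
-------
--**---
--<**--
---**--
-------
-------
-------
gen 10: -------
-------
-------
--**---
---**--
--v**--
-------
-------
-------
gen 11: -------
-------
-------
--**---
---**--
-<***--
-------
-------
-------
gen 12: -------
-------
-------
--**---
-^-**--
-****--
-------
-------
-------
gen 13: -------
-------
-------
--**---
-*>**--
-****--
-------
-------
-------
gen 14: -------
-------
-------
--**---
-****--
-*v**--
-------
-------
-------
gen 15: -------
-------
-------
--**---
-****--
-*->*--
-------
-------
-------
gen 16: -------
-------
-------
--**---
-**^*--
-*--*--
-------
-------
-------
gen 17: -------
-------
-------
--**---
-*<-*--
-*--*--
-------
-------
-------
gen 18: -------
-------
-------
--**---
-*--*--
-*v-*--
-------
-------
-------
gen 19: -------
-------
-------
--**---
-*--*--
-<*-*--
-------
-------
-------
gen 20: -------
-------
-------
--**---
-*--*--
--*-*--
-v-----
-------
-------
gen 21: -------
-------
-------
--**---
-*--*--
--*-*--
<*-----
-------
-------
gen 22: -------
-------
-------
--**---
-*--*--
^-*-*--
**-----
-------
-------
gen 23: -------
-------
-------
--**---
-*--*--
*>*-*--
**-----
-------
-------
gen 24: -------
-------
-------
--**---
-*--*--
***-*--
*v-----
-------
-------
gen 25: -------
-------
-------
--**---
-*--*--
***-*--
*->----
-------
-------
gen 26: -------
-------
-------
--**---
-*--*--
***-*--
*-*----
--v----
-------
gen 27: -------
-------
-------
--**---
-*--*--
***-*--
*-*----
-<*----
-------
gen 28: -------
-------
-------
--**---
-*--*--
***-*--
*^*----
-**----
-------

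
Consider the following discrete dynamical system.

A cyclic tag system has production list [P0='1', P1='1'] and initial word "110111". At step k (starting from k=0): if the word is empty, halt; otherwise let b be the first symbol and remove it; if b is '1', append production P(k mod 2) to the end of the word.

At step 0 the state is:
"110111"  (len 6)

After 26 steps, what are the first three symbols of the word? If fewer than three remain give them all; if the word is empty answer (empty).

111

[0] "110111"  (len 6)
[1] "101111"  (len 6)
[2] "011111"  (len 6)
[3] "11111"  (len 5)
[4] "11111"  (len 5)
[5] "11111"  (len 5)
[6] "11111"  (len 5)
[7] "11111"  (len 5)
[8] "11111"  (len 5)
[9] "11111"  (len 5)
[10] "11111"  (len 5)
[11] "11111"  (len 5)
[12] "11111"  (len 5)
[13] "11111"  (len 5)
[14] "11111"  (len 5)
[15] "11111"  (len 5)
[16] "11111"  (len 5)
[17] "11111"  (len 5)
[18] "11111"  (len 5)
[19] "11111"  (len 5)
[20] "11111"  (len 5)
[21] "11111"  (len 5)
[22] "11111"  (len 5)
[23] "11111"  (len 5)
[24] "11111"  (len 5)
[25] "11111"  (len 5)
[26] "11111"  (len 5)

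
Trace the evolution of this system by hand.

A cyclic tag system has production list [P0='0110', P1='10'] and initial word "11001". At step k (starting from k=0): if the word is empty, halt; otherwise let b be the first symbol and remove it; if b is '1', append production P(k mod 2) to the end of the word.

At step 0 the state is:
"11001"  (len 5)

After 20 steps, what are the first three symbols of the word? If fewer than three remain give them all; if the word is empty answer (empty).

010

0) "11001"  (len 5)
1) "10010110"  (len 8)
2) "001011010"  (len 9)
3) "01011010"  (len 8)
4) "1011010"  (len 7)
5) "0110100110"  (len 10)
6) "110100110"  (len 9)
7) "101001100110"  (len 12)
8) "0100110011010"  (len 13)
9) "100110011010"  (len 12)
10) "0011001101010"  (len 13)
11) "011001101010"  (len 12)
12) "11001101010"  (len 11)
13) "10011010100110"  (len 14)
14) "001101010011010"  (len 15)
15) "01101010011010"  (len 14)
16) "1101010011010"  (len 13)
17) "1010100110100110"  (len 16)
18) "01010011010011010"  (len 17)
19) "1010011010011010"  (len 16)
20) "01001101001101010"  (len 17)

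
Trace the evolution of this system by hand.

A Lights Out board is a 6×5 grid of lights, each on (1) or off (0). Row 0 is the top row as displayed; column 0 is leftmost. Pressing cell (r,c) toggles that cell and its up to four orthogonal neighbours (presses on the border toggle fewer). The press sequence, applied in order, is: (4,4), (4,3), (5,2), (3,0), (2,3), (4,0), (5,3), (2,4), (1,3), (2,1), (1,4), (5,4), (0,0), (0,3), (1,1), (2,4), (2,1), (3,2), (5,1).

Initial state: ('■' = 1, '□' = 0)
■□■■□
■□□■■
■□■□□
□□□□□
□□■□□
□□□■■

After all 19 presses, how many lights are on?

14

k=0  ■□■■□
■□□■■
■□■□□
□□□□□
□□■□□
□□□■■
k=1  ■□■■□
■□□■■
■□■□□
□□□□■
□□■■■
□□□■□
k=2  ■□■■□
■□□■■
■□■□□
□□□■■
□□□□□
□□□□□
k=3  ■□■■□
■□□■■
■□■□□
□□□■■
□□■□□
□■■■□
k=4  ■□■■□
■□□■■
□□■□□
■■□■■
■□■□□
□■■■□
k=5  ■□■■□
■□□□■
□□□■■
■■□□■
■□■□□
□■■■□
k=6  ■□■■□
■□□□■
□□□■■
□■□□■
□■■□□
■■■■□
k=7  ■□■■□
■□□□■
□□□■■
□■□□■
□■■■□
■■□□■
k=8  ■□■■□
■□□□□
□□□□□
□■□□□
□■■■□
■■□□■
k=9  ■□■□□
■□■■■
□□□■□
□■□□□
□■■■□
■■□□■
k=10  ■□■□□
■■■■■
■■■■□
□□□□□
□■■■□
■■□□■
k=11  ■□■□■
■■■□□
■■■■■
□□□□□
□■■■□
■■□□■
k=12  ■□■□■
■■■□□
■■■■■
□□□□□
□■■■■
■■□■□
k=13  □■■□■
□■■□□
■■■■■
□□□□□
□■■■■
■■□■□
k=14  □■□■□
□■■■□
■■■■■
□□□□□
□■■■■
■■□■□
k=15  □□□■□
■□□■□
■□■■■
□□□□□
□■■■■
■■□■□
k=16  □□□■□
■□□■■
■□■□□
□□□□■
□■■■■
■■□■□
k=17  □□□■□
■■□■■
□■□□□
□■□□■
□■■■■
■■□■□
k=18  □□□■□
■■□■■
□■■□□
□□■■■
□■□■■
■■□■□
k=19  □□□■□
■■□■■
□■■□□
□□■■■
□□□■■
□□■■□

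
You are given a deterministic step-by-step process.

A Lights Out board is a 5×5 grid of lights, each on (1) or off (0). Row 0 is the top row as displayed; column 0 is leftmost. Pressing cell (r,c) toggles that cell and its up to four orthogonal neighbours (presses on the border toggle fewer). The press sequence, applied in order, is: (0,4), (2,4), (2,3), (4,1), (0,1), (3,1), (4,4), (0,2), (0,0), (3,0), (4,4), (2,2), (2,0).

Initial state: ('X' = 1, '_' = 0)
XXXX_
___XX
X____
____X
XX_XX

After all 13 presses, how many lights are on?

17

k=0  XXXX_
___XX
X____
____X
XX_XX
k=1  XXX_X
___X_
X____
____X
XX_XX
k=2  XXX_X
___XX
X__XX
_____
XX_XX
k=3  XXX_X
____X
X_X__
___X_
XX_XX
k=4  XXX_X
____X
X_X__
_X_X_
__XXX
k=5  ____X
_X__X
X_X__
_X_X_
__XXX
k=6  ____X
_X__X
XXX__
X_XX_
_XXXX
k=7  ____X
_X__X
XXX__
X_XXX
_XX__
k=8  _XXXX
_XX_X
XXX__
X_XXX
_XX__
k=9  X_XXX
XXX_X
XXX__
X_XXX
_XX__
k=10  X_XXX
XXX_X
_XX__
_XXXX
XXX__
k=11  X_XXX
XXX_X
_XX__
_XXX_
XXXXX
k=12  X_XXX
XX__X
___X_
_X_X_
XXXXX
k=13  X_XXX
_X__X
XX_X_
XX_X_
XXXXX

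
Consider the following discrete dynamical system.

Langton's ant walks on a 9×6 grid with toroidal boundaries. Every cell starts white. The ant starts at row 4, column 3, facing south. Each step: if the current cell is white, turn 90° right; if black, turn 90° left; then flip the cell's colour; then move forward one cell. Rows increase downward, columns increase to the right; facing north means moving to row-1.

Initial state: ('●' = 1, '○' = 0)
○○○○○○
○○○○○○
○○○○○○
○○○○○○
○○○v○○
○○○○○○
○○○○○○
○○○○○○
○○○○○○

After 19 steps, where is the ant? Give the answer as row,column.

3,5

[0] ○○○○○○
○○○○○○
○○○○○○
○○○○○○
○○○v○○
○○○○○○
○○○○○○
○○○○○○
○○○○○○
[1] ○○○○○○
○○○○○○
○○○○○○
○○○○○○
○○<●○○
○○○○○○
○○○○○○
○○○○○○
○○○○○○
[2] ○○○○○○
○○○○○○
○○○○○○
○○^○○○
○○●●○○
○○○○○○
○○○○○○
○○○○○○
○○○○○○
[3] ○○○○○○
○○○○○○
○○○○○○
○○●>○○
○○●●○○
○○○○○○
○○○○○○
○○○○○○
○○○○○○
[4] ○○○○○○
○○○○○○
○○○○○○
○○●●○○
○○●v○○
○○○○○○
○○○○○○
○○○○○○
○○○○○○
[5] ○○○○○○
○○○○○○
○○○○○○
○○●●○○
○○●○>○
○○○○○○
○○○○○○
○○○○○○
○○○○○○
[6] ○○○○○○
○○○○○○
○○○○○○
○○●●○○
○○●○●○
○○○○v○
○○○○○○
○○○○○○
○○○○○○
[7] ○○○○○○
○○○○○○
○○○○○○
○○●●○○
○○●○●○
○○○<●○
○○○○○○
○○○○○○
○○○○○○
[8] ○○○○○○
○○○○○○
○○○○○○
○○●●○○
○○●^●○
○○○●●○
○○○○○○
○○○○○○
○○○○○○
[9] ○○○○○○
○○○○○○
○○○○○○
○○●●○○
○○●●>○
○○○●●○
○○○○○○
○○○○○○
○○○○○○
[10] ○○○○○○
○○○○○○
○○○○○○
○○●●^○
○○●●○○
○○○●●○
○○○○○○
○○○○○○
○○○○○○
[11] ○○○○○○
○○○○○○
○○○○○○
○○●●●>
○○●●○○
○○○●●○
○○○○○○
○○○○○○
○○○○○○
[12] ○○○○○○
○○○○○○
○○○○○○
○○●●●●
○○●●○v
○○○●●○
○○○○○○
○○○○○○
○○○○○○
[13] ○○○○○○
○○○○○○
○○○○○○
○○●●●●
○○●●<●
○○○●●○
○○○○○○
○○○○○○
○○○○○○
[14] ○○○○○○
○○○○○○
○○○○○○
○○●●^●
○○●●●●
○○○●●○
○○○○○○
○○○○○○
○○○○○○
[15] ○○○○○○
○○○○○○
○○○○○○
○○●<○●
○○●●●●
○○○●●○
○○○○○○
○○○○○○
○○○○○○
[16] ○○○○○○
○○○○○○
○○○○○○
○○●○○●
○○●v●●
○○○●●○
○○○○○○
○○○○○○
○○○○○○
[17] ○○○○○○
○○○○○○
○○○○○○
○○●○○●
○○●○>●
○○○●●○
○○○○○○
○○○○○○
○○○○○○
[18] ○○○○○○
○○○○○○
○○○○○○
○○●○^●
○○●○○●
○○○●●○
○○○○○○
○○○○○○
○○○○○○
[19] ○○○○○○
○○○○○○
○○○○○○
○○●○●>
○○●○○●
○○○●●○
○○○○○○
○○○○○○
○○○○○○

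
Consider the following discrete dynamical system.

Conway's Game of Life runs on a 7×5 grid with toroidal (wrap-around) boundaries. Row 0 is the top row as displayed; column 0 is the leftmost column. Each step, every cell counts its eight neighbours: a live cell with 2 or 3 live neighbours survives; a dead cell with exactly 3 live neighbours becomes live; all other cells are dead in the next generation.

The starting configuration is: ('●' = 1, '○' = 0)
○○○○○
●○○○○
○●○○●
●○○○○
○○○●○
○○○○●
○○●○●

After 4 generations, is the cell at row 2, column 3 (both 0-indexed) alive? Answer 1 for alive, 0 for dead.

1

gen 0: ○○○○○
●○○○○
○●○○●
●○○○○
○○○●○
○○○○●
○○●○●
gen 1: ○○○○○
●○○○○
○●○○●
●○○○●
○○○○●
○○○○●
○○○●○
gen 2: ○○○○○
●○○○○
○●○○●
○○○●●
○○○●●
○○○●●
○○○○○
gen 3: ○○○○○
●○○○○
○○○●●
○○●○○
●○●○○
○○○●●
○○○○○
gen 4: ○○○○○
○○○○●
○○○●●
○●●○●
○●●○●
○○○●●
○○○○○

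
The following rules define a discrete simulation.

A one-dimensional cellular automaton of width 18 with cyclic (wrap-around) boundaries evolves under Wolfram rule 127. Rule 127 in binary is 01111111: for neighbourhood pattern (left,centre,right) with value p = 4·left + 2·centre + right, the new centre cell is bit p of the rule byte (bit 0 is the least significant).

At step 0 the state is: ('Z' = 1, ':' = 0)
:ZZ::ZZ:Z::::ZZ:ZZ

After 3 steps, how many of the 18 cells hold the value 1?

gen 0: :ZZ::ZZ:Z::::ZZ:ZZ
gen 1: ZZZZZZZZZZZZZZZZZZ
gen 2: ::::::::::::::::::
gen 3: ZZZZZZZZZZZZZZZZZZ

18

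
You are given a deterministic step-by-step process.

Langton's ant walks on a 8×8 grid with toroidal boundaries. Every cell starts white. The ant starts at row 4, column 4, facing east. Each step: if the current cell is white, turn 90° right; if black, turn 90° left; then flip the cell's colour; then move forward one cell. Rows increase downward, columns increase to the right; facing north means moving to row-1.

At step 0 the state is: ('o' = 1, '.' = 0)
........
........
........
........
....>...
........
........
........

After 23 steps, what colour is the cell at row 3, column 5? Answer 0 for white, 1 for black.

step 0: ........
........
........
........
....>...
........
........
........
step 1: ........
........
........
........
....o...
....v...
........
........
step 2: ........
........
........
........
....o...
...<o...
........
........
step 3: ........
........
........
........
...^o...
...oo...
........
........
step 4: ........
........
........
........
...o>...
...oo...
........
........
step 5: ........
........
........
....^...
...o....
...oo...
........
........
step 6: ........
........
........
....o>..
...o....
...oo...
........
........
step 7: ........
........
........
....oo..
...o.v..
...oo...
........
........
step 8: ........
........
........
....oo..
...o<o..
...oo...
........
........
step 9: ........
........
........
....^o..
...ooo..
...oo...
........
........
step 10: ........
........
........
...<.o..
...ooo..
...oo...
........
........
step 11: ........
........
...^....
...o.o..
...ooo..
...oo...
........
........
step 12: ........
........
...o>...
...o.o..
...ooo..
...oo...
........
........
step 13: ........
........
...oo...
...ovo..
...ooo..
...oo...
........
........
step 14: ........
........
...oo...
...<oo..
...ooo..
...oo...
........
........
step 15: ........
........
...oo...
....oo..
...voo..
...oo...
........
........
step 16: ........
........
...oo...
....oo..
....>o..
...oo...
........
........
step 17: ........
........
...oo...
....^o..
.....o..
...oo...
........
........
step 18: ........
........
...oo...
...<.o..
.....o..
...oo...
........
........
step 19: ........
........
...^o...
...o.o..
.....o..
...oo...
........
........
step 20: ........
........
..<.o...
...o.o..
.....o..
...oo...
........
........
step 21: ........
..^.....
..o.o...
...o.o..
.....o..
...oo...
........
........
step 22: ........
..o>....
..o.o...
...o.o..
.....o..
...oo...
........
........
step 23: ........
..oo....
..ovo...
...o.o..
.....o..
...oo...
........
........

1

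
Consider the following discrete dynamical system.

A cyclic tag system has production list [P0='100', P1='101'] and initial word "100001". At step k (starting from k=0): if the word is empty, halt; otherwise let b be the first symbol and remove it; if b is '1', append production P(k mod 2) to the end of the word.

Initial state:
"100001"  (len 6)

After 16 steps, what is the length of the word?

11

k=0  "100001"  (len 6)
k=1  "00001100"  (len 8)
k=2  "0001100"  (len 7)
k=3  "001100"  (len 6)
k=4  "01100"  (len 5)
k=5  "1100"  (len 4)
k=6  "100101"  (len 6)
k=7  "00101100"  (len 8)
k=8  "0101100"  (len 7)
k=9  "101100"  (len 6)
k=10  "01100101"  (len 8)
k=11  "1100101"  (len 7)
k=12  "100101101"  (len 9)
k=13  "00101101100"  (len 11)
k=14  "0101101100"  (len 10)
k=15  "101101100"  (len 9)
k=16  "01101100101"  (len 11)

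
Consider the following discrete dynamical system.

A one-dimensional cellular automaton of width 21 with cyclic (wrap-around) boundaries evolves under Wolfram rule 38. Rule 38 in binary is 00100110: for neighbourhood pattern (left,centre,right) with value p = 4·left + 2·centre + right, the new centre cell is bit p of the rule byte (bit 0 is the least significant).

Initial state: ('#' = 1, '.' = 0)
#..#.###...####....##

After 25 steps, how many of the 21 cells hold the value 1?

4

t=0: #..#.###...####....##
t=1: ..###.....#.......#..
t=2: .#.......##......##..
t=3: ##......#.......#....
t=4: .......##......##...#
t=5: ......#.......#....##
t=6: .....##......##...#..
t=7: ....#.......#....##..
t=8: ...##......##...#....
t=9: ..#.......#....##....
t=10: .##......##...#......
t=11: #.......#....##......
t=12: #......##...#.......#
t=13: ......#....##......#.
t=14: .....##...#.......##.
t=15: ....#....##......#...
t=16: ...##...#.......##...
t=17: ..#....##......#.....
t=18: .##...#.......##.....
t=19: #....##......#.......
t=20: #...#.......##......#
t=21: ...##......#.......#.
t=22: ..#.......##......##.
t=23: .##......#.......#...
t=24: #.......##......##...
t=25: #......#.......#....#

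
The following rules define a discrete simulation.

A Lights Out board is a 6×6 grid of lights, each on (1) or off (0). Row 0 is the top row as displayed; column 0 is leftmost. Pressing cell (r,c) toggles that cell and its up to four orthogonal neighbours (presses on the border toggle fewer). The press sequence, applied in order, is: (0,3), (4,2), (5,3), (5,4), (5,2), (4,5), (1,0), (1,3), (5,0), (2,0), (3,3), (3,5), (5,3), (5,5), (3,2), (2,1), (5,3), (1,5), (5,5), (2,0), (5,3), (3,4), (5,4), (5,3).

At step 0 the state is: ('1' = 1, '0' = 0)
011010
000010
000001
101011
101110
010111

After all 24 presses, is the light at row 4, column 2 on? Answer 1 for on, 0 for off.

0

gen 0: 011010
000010
000001
101011
101110
010111
gen 1: 010100
000110
000001
101011
101110
010111
gen 2: 010100
000110
000001
100011
110010
011111
gen 3: 010100
000110
000001
100011
110110
010001
gen 4: 010100
000110
000001
100011
110100
010110
gen 5: 010100
000110
000001
100011
111100
001010
gen 6: 010100
000110
000001
100010
111111
001011
gen 7: 110100
110110
100001
100010
111111
001011
gen 8: 110000
111000
100101
100010
111111
001011
gen 9: 110000
111000
100101
100010
011111
111011
gen 10: 110000
011000
010101
000010
011111
111011
gen 11: 110000
011000
010001
001100
011011
111011
gen 12: 110000
011000
010000
001111
011010
111011
gen 13: 110000
011000
010000
001111
011110
110101
gen 14: 110000
011000
010000
001111
011111
110110
gen 15: 110000
011000
011000
010011
010111
110110
gen 16: 110000
001000
100000
000011
010111
110110
gen 17: 110000
001000
100000
000011
010011
111000
gen 18: 110001
001011
100001
000011
010011
111000
gen 19: 110001
001011
100001
000011
010010
111011
gen 20: 110001
101011
010001
100011
010010
111011
gen 21: 110001
101011
010001
100011
010110
110101
gen 22: 110001
101011
010011
100100
010100
110101
gen 23: 110001
101011
010011
100100
010110
110010
gen 24: 110001
101011
010011
100100
010010
111100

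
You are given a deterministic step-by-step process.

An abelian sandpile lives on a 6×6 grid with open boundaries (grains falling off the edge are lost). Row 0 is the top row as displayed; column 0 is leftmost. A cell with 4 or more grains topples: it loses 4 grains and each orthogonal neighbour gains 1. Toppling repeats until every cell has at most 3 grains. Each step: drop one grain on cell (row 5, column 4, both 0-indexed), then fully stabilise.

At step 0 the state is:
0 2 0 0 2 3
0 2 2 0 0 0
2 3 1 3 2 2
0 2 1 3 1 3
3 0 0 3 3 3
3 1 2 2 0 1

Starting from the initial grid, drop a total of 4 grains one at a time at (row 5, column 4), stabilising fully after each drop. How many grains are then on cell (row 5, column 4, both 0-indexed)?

t=0: 0 2 0 0 2 3
0 2 2 0 0 0
2 3 1 3 2 2
0 2 1 3 1 3
3 0 0 3 3 3
3 1 2 2 0 1
t=1: 0 2 0 0 2 3
0 2 2 0 0 0
2 3 1 3 2 2
0 2 1 3 1 3
3 0 0 3 3 3
3 1 2 2 1 1
t=2: 0 2 0 0 2 3
0 2 2 0 0 0
2 3 1 3 2 2
0 2 1 3 1 3
3 0 0 3 3 3
3 1 2 2 2 1
t=3: 0 2 0 0 2 3
0 2 2 0 0 0
2 3 1 3 2 2
0 2 1 3 1 3
3 0 0 3 3 3
3 1 2 2 3 1
t=4: 0 2 0 0 2 3
0 2 2 1 1 1
2 3 2 1 1 0
0 2 2 2 1 2
3 0 1 2 3 1
3 1 3 0 2 3

2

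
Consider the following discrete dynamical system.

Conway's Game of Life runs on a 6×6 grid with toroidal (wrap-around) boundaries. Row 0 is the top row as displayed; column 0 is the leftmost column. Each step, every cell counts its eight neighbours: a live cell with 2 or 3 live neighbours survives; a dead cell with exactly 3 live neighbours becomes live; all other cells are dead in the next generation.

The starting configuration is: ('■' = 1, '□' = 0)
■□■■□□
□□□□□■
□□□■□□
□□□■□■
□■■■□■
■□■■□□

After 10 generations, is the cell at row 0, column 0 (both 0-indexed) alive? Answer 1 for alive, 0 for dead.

0

[0] ■□■■□□
□□□□□■
□□□■□□
□□□■□■
□■■■□■
■□■■□□
[1] ■□■■■■
□□■■■□
□□□□□□
■□□■□□
□■□□□■
■□□□□■
[2] ■□■□□□
□■■□□□
□□■□■□
■□□□□□
□■□□■■
□□■■□□
[3] □□□□□□
□□■□□□
□□■■□□
■■□■■□
■■■■■■
■□■■■■
[4] □■■□■■
□□■■□□
□□□□■□
□□□□□□
□□□□□□
□□□□□□
[5] □■■□■□
□■■□□■
□□□■□□
□□□□□□
□□□□□□
□□□□□□
[6] ■■■■□□
■■□□■□
□□■□□□
□□□□□□
□□□□□□
□□□□□□
[7] ■□■■□■
■□□□□■
□■□□□□
□□□□□□
□□□□□□
□■■□□□
[8] □□■■■■
□□■□■■
■□□□□□
□□□□□□
□□□□□□
■■■■□□
[9] □□□□□□
■■■□□□
□□□□□■
□□□□□□
□■■□□□
■■□□□■
[10] □□■□□■
■■□□□□
■■□□□□
□□□□□□
□■■□□□
■■■□□□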